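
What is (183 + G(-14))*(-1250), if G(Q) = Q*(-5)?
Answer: -316250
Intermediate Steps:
G(Q) = -5*Q
(183 + G(-14))*(-1250) = (183 - 5*(-14))*(-1250) = (183 + 70)*(-1250) = 253*(-1250) = -316250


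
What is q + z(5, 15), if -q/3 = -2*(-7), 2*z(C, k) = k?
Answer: -69/2 ≈ -34.500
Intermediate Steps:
z(C, k) = k/2
q = -42 (q = -(-6)*(-7) = -3*14 = -42)
q + z(5, 15) = -42 + (½)*15 = -42 + 15/2 = -69/2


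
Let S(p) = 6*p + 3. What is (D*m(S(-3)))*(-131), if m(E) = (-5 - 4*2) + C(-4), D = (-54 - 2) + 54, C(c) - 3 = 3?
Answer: -1834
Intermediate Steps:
C(c) = 6 (C(c) = 3 + 3 = 6)
D = -2 (D = -56 + 54 = -2)
S(p) = 3 + 6*p
m(E) = -7 (m(E) = (-5 - 4*2) + 6 = (-5 - 8) + 6 = -13 + 6 = -7)
(D*m(S(-3)))*(-131) = -2*(-7)*(-131) = 14*(-131) = -1834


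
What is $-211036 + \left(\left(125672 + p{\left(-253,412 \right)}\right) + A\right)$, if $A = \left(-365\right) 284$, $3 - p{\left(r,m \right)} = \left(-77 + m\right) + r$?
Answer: $-189103$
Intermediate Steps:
$p{\left(r,m \right)} = 80 - m - r$ ($p{\left(r,m \right)} = 3 - \left(\left(-77 + m\right) + r\right) = 3 - \left(-77 + m + r\right) = 80 - m - r$)
$A = -103660$
$-211036 + \left(\left(125672 + p{\left(-253,412 \right)}\right) + A\right) = -211036 + \left(\left(125672 - 79\right) - 103660\right) = -211036 + \left(125593 - 103660\right) = -211036 + 21933 = -189103$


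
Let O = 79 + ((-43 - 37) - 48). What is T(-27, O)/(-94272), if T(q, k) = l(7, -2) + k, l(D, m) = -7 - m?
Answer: 9/15712 ≈ 0.00057281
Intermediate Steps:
O = -49 (O = 79 + (-80 - 48) = 79 - 128 = -49)
T(q, k) = -5 + k (T(q, k) = (-7 - 1*(-2)) + k = (-7 + 2) + k = -5 + k)
T(-27, O)/(-94272) = (-5 - 49)/(-94272) = -54*(-1/94272) = 9/15712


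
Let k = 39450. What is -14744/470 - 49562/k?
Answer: -30247247/927075 ≈ -32.627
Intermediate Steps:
-14744/470 - 49562/k = -14744/470 - 49562/39450 = -14744*1/470 - 49562*1/39450 = -7372/235 - 24781/19725 = -30247247/927075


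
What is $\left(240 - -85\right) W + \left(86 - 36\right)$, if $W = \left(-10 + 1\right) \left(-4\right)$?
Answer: $11750$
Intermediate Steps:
$W = 36$ ($W = \left(-9\right) \left(-4\right) = 36$)
$\left(240 - -85\right) W + \left(86 - 36\right) = \left(240 - -85\right) 36 + \left(86 - 36\right) = \left(240 + 85\right) 36 + 50 = 325 \cdot 36 + 50 = 11700 + 50 = 11750$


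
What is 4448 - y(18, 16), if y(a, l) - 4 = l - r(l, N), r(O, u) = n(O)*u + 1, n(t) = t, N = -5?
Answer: 4349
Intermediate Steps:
r(O, u) = 1 + O*u (r(O, u) = O*u + 1 = 1 + O*u)
y(a, l) = 3 + 6*l (y(a, l) = 4 + (l - (1 + l*(-5))) = 4 + (l - (1 - 5*l)) = 4 + (l + (-1 + 5*l)) = 4 + (-1 + 6*l) = 3 + 6*l)
4448 - y(18, 16) = 4448 - (3 + 6*16) = 4448 - (3 + 96) = 4448 - 1*99 = 4448 - 99 = 4349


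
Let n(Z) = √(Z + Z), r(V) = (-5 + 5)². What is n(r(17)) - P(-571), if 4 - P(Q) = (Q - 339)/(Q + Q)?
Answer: -1829/571 ≈ -3.2032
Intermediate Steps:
P(Q) = 4 - (-339 + Q)/(2*Q) (P(Q) = 4 - (Q - 339)/(Q + Q) = 4 - (-339 + Q)/(2*Q))
r(V) = 0 (r(V) = 0² = 0)
n(Z) = √2*√Z (n(Z) = √(2*Z) = √2*√Z)
n(r(17)) - P(-571) = √2*√0 - (339 + 7*(-571))/(2*(-571)) = √2*0 - (-1)*(339 - 3997)/(2*571) = 0 - (-1)*(-3658)/(2*571) = 0 - 1*1829/571 = 0 - 1829/571 = -1829/571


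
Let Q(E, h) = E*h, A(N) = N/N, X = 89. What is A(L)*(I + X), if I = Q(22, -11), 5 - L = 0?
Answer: -153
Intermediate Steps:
L = 5 (L = 5 - 1*0 = 5 + 0 = 5)
A(N) = 1
I = -242 (I = 22*(-11) = -242)
A(L)*(I + X) = 1*(-242 + 89) = 1*(-153) = -153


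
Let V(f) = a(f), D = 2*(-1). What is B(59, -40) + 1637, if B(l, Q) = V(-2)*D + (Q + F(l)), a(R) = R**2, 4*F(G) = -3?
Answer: 6353/4 ≈ 1588.3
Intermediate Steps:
F(G) = -3/4 (F(G) = (1/4)*(-3) = -3/4)
D = -2
V(f) = f**2
B(l, Q) = -35/4 + Q (B(l, Q) = (-2)**2*(-2) + (Q - 3/4) = 4*(-2) + (-3/4 + Q) = -8 + (-3/4 + Q) = -35/4 + Q)
B(59, -40) + 1637 = (-35/4 - 40) + 1637 = -195/4 + 1637 = 6353/4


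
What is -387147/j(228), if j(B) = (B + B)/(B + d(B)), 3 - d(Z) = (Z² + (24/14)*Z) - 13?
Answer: 11773011221/266 ≈ 4.4259e+7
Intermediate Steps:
d(Z) = 16 - Z² - 12*Z/7 (d(Z) = 3 - ((Z² + (24/14)*Z) - 13) = 3 - ((Z² + (24*(1/14))*Z) - 13) = 3 - ((Z² + 12*Z/7) - 13) = 3 - (-13 + Z² + 12*Z/7) = 3 + (13 - Z² - 12*Z/7) = 16 - Z² - 12*Z/7)
j(B) = 2*B/(16 - B² - 5*B/7) (j(B) = (B + B)/(B + (16 - B² - 12*B/7)) = (2*B)/(16 - B² - 5*B/7) = 2*B/(16 - B² - 5*B/7))
-387147/j(228) = -387147/((-14*228/(-112 + 5*228 + 7*228²))) = -387147/((-14*228/(-112 + 1140 + 7*51984))) = -387147/((-14*228/(-112 + 1140 + 363888))) = -387147/((-14*228/364916)) = -387147/((-14*228*1/364916)) = -387147/(-798/91229) = -387147*(-91229/798) = 11773011221/266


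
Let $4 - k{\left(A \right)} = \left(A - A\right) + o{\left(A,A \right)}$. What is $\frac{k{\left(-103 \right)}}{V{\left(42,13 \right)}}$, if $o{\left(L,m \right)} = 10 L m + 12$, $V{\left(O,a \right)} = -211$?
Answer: $\frac{106098}{211} \approx 502.83$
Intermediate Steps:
$o{\left(L,m \right)} = 12 + 10 L m$ ($o{\left(L,m \right)} = 10 L m + 12 = 12 + 10 L m$)
$k{\left(A \right)} = -8 - 10 A^{2}$ ($k{\left(A \right)} = 4 - \left(\left(A - A\right) + \left(12 + 10 A A\right)\right) = 4 - \left(0 + \left(12 + 10 A^{2}\right)\right) = 4 - \left(12 + 10 A^{2}\right) = -8 - 10 A^{2}$)
$\frac{k{\left(-103 \right)}}{V{\left(42,13 \right)}} = \frac{-8 - 10 \left(-103\right)^{2}}{-211} = \left(-8 - 106090\right) \left(- \frac{1}{211}\right) = \left(-106098\right) \left(- \frac{1}{211}\right) = \frac{106098}{211}$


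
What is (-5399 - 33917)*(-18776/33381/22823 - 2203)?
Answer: 65986622757791540/761854563 ≈ 8.6613e+7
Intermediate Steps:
(-5399 - 33917)*(-18776/33381/22823 - 2203) = -39316*(-18776*1/33381*(1/22823) - 2203) = -39316*(-18776/33381*1/22823 - 2203) = -39316*(-18776/761854563 - 2203) = -39316*(-1678365621065/761854563) = 65986622757791540/761854563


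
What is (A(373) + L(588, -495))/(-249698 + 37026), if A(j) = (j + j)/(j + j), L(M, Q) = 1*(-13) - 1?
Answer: 13/212672 ≈ 6.1127e-5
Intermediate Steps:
L(M, Q) = -14 (L(M, Q) = -13 - 1 = -14)
A(j) = 1 (A(j) = (2*j)/((2*j)) = (2*j)*(1/(2*j)) = 1)
(A(373) + L(588, -495))/(-249698 + 37026) = (1 - 14)/(-249698 + 37026) = -13/(-212672) = -13*(-1/212672) = 13/212672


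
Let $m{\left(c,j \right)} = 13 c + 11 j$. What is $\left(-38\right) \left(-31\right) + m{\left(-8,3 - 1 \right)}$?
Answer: $1096$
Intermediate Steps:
$m{\left(c,j \right)} = 11 j + 13 c$
$\left(-38\right) \left(-31\right) + m{\left(-8,3 - 1 \right)} = \left(-38\right) \left(-31\right) + \left(11 \left(3 - 1\right) + 13 \left(-8\right)\right) = 1178 - \left(104 - 11 \left(3 - 1\right)\right) = 1178 + \left(11 \cdot 2 - 104\right) = 1178 + \left(22 - 104\right) = 1178 - 82 = 1096$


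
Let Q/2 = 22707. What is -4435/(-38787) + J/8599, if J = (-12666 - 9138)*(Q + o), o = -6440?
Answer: -32960731529987/333529413 ≈ -98824.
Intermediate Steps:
Q = 45414 (Q = 2*22707 = 45414)
J = -849789096 (J = (-12666 - 9138)*(45414 - 6440) = -21804*38974 = -849789096)
-4435/(-38787) + J/8599 = -4435/(-38787) - 849789096/8599 = -4435*(-1/38787) - 849789096*1/8599 = 4435/38787 - 849789096/8599 = -32960731529987/333529413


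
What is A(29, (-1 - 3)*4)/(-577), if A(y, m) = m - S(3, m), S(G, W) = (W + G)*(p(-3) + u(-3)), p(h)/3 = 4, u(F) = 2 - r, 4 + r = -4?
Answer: -270/577 ≈ -0.46794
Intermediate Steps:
r = -8 (r = -4 - 4 = -8)
u(F) = 10 (u(F) = 2 - 1*(-8) = 2 + 8 = 10)
p(h) = 12 (p(h) = 3*4 = 12)
S(G, W) = 22*G + 22*W (S(G, W) = (W + G)*(12 + 10) = (G + W)*22 = 22*G + 22*W)
A(y, m) = -66 - 21*m (A(y, m) = m - (22*3 + 22*m) = m - (66 + 22*m) = m + (-66 - 22*m) = -66 - 21*m)
A(29, (-1 - 3)*4)/(-577) = (-66 - 21*(-1 - 3)*4)/(-577) = (-66 - (-84)*4)*(-1/577) = (-66 - 21*(-16))*(-1/577) = (-66 + 336)*(-1/577) = 270*(-1/577) = -270/577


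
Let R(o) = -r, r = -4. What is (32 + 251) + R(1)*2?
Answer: 291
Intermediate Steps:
R(o) = 4 (R(o) = -1*(-4) = 4)
(32 + 251) + R(1)*2 = (32 + 251) + 4*2 = 283 + 8 = 291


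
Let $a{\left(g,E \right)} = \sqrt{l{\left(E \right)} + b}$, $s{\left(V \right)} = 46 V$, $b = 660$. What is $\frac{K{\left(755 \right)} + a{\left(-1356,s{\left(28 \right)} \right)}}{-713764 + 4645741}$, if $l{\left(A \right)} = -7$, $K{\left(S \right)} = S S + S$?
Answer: $\frac{27180}{187237} + \frac{\sqrt{653}}{3931977} \approx 0.14517$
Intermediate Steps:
$K{\left(S \right)} = S + S^{2}$ ($K{\left(S \right)} = S^{2} + S = S + S^{2}$)
$a{\left(g,E \right)} = \sqrt{653}$ ($a{\left(g,E \right)} = \sqrt{-7 + 660} = \sqrt{653}$)
$\frac{K{\left(755 \right)} + a{\left(-1356,s{\left(28 \right)} \right)}}{-713764 + 4645741} = \frac{755 \left(1 + 755\right) + \sqrt{653}}{-713764 + 4645741} = \frac{755 \cdot 756 + \sqrt{653}}{3931977} = \left(570780 + \sqrt{653}\right) \frac{1}{3931977} = \frac{27180}{187237} + \frac{\sqrt{653}}{3931977}$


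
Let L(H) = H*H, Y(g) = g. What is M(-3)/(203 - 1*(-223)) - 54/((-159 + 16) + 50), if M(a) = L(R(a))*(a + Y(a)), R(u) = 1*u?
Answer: 999/2201 ≈ 0.45388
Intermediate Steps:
R(u) = u
L(H) = H**2
M(a) = 2*a**3 (M(a) = a**2*(a + a) = a**2*(2*a) = 2*a**3)
M(-3)/(203 - 1*(-223)) - 54/((-159 + 16) + 50) = (2*(-3)**3)/(203 - 1*(-223)) - 54/((-159 + 16) + 50) = (2*(-27))/(203 + 223) - 54/(-143 + 50) = -54/426 - 54/(-93) = -54*1/426 - 54*(-1/93) = -9/71 + 18/31 = 999/2201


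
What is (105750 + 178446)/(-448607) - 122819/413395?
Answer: -172582668553/185451890765 ≈ -0.93061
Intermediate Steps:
(105750 + 178446)/(-448607) - 122819/413395 = 284196*(-1/448607) - 122819*1/413395 = -284196/448607 - 122819/413395 = -172582668553/185451890765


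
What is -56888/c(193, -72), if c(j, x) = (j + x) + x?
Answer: -56888/49 ≈ -1161.0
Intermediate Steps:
c(j, x) = j + 2*x
-56888/c(193, -72) = -56888/(193 + 2*(-72)) = -56888/(193 - 144) = -56888/49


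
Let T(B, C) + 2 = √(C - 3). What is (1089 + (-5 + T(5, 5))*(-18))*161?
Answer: 195615 - 2898*√2 ≈ 1.9152e+5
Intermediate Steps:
T(B, C) = -2 + √(-3 + C) (T(B, C) = -2 + √(C - 3) = -2 + √(-3 + C))
(1089 + (-5 + T(5, 5))*(-18))*161 = (1089 + (-5 + (-2 + √(-3 + 5)))*(-18))*161 = (1089 + (-5 + (-2 + √2))*(-18))*161 = (1089 + (-7 + √2)*(-18))*161 = (1089 + (126 - 18*√2))*161 = (1215 - 18*√2)*161 = 195615 - 2898*√2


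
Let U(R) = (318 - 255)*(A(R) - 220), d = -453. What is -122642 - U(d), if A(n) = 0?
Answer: -108782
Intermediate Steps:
U(R) = -13860 (U(R) = (318 - 255)*(0 - 220) = 63*(-220) = -13860)
-122642 - U(d) = -122642 - 1*(-13860) = -122642 + 13860 = -108782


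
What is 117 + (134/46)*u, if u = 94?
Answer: 8989/23 ≈ 390.83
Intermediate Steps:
117 + (134/46)*u = 117 + (134/46)*94 = 117 + (134*(1/46))*94 = 117 + (67/23)*94 = 117 + 6298/23 = 8989/23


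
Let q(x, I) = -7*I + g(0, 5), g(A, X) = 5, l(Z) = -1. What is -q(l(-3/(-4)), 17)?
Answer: 114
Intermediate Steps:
q(x, I) = 5 - 7*I (q(x, I) = -7*I + 5 = 5 - 7*I)
-q(l(-3/(-4)), 17) = -(5 - 7*17) = -(5 - 119) = -1*(-114) = 114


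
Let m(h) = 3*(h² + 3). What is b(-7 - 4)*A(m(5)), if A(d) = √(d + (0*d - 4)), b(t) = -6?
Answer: -24*√5 ≈ -53.666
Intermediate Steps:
m(h) = 9 + 3*h² (m(h) = 3*(3 + h²) = 9 + 3*h²)
A(d) = √(-4 + d) (A(d) = √(d + (0 - 4)) = √(d - 4) = √(-4 + d))
b(-7 - 4)*A(m(5)) = -6*√(-4 + (9 + 3*5²)) = -6*√(-4 + (9 + 3*25)) = -6*√(-4 + (9 + 75)) = -6*√(-4 + 84) = -24*√5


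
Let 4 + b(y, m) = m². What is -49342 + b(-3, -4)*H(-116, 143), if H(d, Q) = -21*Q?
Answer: -85378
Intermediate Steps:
b(y, m) = -4 + m²
-49342 + b(-3, -4)*H(-116, 143) = -49342 + (-4 + (-4)²)*(-21*143) = -49342 + (-4 + 16)*(-3003) = -49342 + 12*(-3003) = -49342 - 36036 = -85378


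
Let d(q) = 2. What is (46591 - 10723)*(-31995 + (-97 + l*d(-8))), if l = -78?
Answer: -1156671264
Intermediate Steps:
(46591 - 10723)*(-31995 + (-97 + l*d(-8))) = (46591 - 10723)*(-31995 + (-97 - 78*2)) = 35868*(-31995 + (-97 - 156)) = 35868*(-31995 - 253) = 35868*(-32248) = -1156671264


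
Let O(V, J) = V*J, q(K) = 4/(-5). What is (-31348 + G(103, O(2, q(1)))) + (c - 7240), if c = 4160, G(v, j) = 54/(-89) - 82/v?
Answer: -315614336/9167 ≈ -34429.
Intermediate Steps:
q(K) = -⅘ (q(K) = 4*(-⅕) = -⅘)
O(V, J) = J*V
G(v, j) = -54/89 - 82/v (G(v, j) = 54*(-1/89) - 82/v = -54/89 - 82/v)
(-31348 + G(103, O(2, q(1)))) + (c - 7240) = (-31348 + (-54/89 - 82/103)) + (4160 - 7240) = (-31348 + (-54/89 - 82*1/103)) - 3080 = (-31348 + (-54/89 - 82/103)) - 3080 = (-31348 - 12860/9167) - 3080 = -287379976/9167 - 3080 = -315614336/9167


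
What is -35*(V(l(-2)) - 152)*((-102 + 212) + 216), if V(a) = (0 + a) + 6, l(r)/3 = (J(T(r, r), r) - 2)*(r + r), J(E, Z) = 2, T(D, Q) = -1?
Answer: 1665860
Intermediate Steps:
l(r) = 0 (l(r) = 3*((2 - 2)*(r + r)) = 3*(0*(2*r)) = 3*0 = 0)
V(a) = 6 + a (V(a) = a + 6 = 6 + a)
-35*(V(l(-2)) - 152)*((-102 + 212) + 216) = -35*((6 + 0) - 152)*((-102 + 212) + 216) = -35*(6 - 152)*(110 + 216) = -(-5110)*326 = -35*(-47596) = 1665860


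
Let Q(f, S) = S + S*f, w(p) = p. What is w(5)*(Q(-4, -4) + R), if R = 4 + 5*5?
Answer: 205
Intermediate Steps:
R = 29 (R = 4 + 25 = 29)
w(5)*(Q(-4, -4) + R) = 5*(-4*(1 - 4) + 29) = 5*(-4*(-3) + 29) = 5*(12 + 29) = 5*41 = 205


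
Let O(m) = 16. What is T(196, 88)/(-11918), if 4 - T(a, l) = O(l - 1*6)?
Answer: 6/5959 ≈ 0.0010069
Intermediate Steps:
T(a, l) = -12 (T(a, l) = 4 - 1*16 = 4 - 16 = -12)
T(196, 88)/(-11918) = -12/(-11918) = -12*(-1/11918) = 6/5959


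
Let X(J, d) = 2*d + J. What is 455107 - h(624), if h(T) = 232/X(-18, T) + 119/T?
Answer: 58217238917/127920 ≈ 4.5511e+5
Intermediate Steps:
X(J, d) = J + 2*d
h(T) = 119/T + 232/(-18 + 2*T) (h(T) = 232/(-18 + 2*T) + 119/T = 119/T + 232/(-18 + 2*T))
455107 - h(624) = 455107 - (-1071 + 235*624)/(624*(-9 + 624)) = 455107 - (-1071 + 146640)/(624*615) = 455107 - 145569/(624*615) = 455107 - 1*48523/127920 = 455107 - 48523/127920 = 58217238917/127920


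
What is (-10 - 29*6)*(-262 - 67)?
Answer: 60536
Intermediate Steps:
(-10 - 29*6)*(-262 - 67) = (-10 - 174)*(-329) = -184*(-329) = 60536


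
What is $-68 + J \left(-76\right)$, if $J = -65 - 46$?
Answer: $8368$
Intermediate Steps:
$J = -111$
$-68 + J \left(-76\right) = -68 - -8436 = -68 + 8436 = 8368$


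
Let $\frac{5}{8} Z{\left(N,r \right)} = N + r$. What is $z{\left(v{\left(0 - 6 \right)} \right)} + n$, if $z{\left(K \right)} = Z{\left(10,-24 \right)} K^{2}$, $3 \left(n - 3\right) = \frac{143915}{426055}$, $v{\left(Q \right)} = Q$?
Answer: $- \frac{1026733846}{1278165} \approx -803.29$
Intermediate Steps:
$n = \frac{795682}{255633}$ ($n = 3 + \frac{143915 \cdot \frac{1}{426055}}{3} = 3 + \frac{1}{3} \cdot \frac{28783}{85211} = 3 + \frac{28783}{255633} = \frac{795682}{255633} \approx 3.1126$)
$Z{\left(N,r \right)} = \frac{8 N}{5} + \frac{8 r}{5}$ ($Z{\left(N,r \right)} = \frac{8 \left(N + r\right)}{5} = \frac{8 N}{5} + \frac{8 r}{5}$)
$z{\left(K \right)} = - \frac{112 K^{2}}{5}$ ($z{\left(K \right)} = \left(\frac{8}{5} \cdot 10 + \frac{8}{5} \left(-24\right)\right) K^{2} = \left(16 - \frac{192}{5}\right) K^{2} = - \frac{112 K^{2}}{5}$)
$z{\left(v{\left(0 - 6 \right)} \right)} + n = - \frac{112 \left(0 - 6\right)^{2}}{5} + \frac{795682}{255633} = - \frac{112 \left(-6\right)^{2}}{5} + \frac{795682}{255633} = \left(- \frac{112}{5}\right) 36 + \frac{795682}{255633} = - \frac{4032}{5} + \frac{795682}{255633} = - \frac{1026733846}{1278165}$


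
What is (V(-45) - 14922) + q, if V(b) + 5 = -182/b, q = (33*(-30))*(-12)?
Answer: -136933/45 ≈ -3043.0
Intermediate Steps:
q = 11880 (q = -990*(-12) = 11880)
V(b) = -5 - 182/b
(V(-45) - 14922) + q = ((-5 - 182/(-45)) - 14922) + 11880 = ((-5 - 182*(-1/45)) - 14922) + 11880 = ((-5 + 182/45) - 14922) + 11880 = (-43/45 - 14922) + 11880 = -671533/45 + 11880 = -136933/45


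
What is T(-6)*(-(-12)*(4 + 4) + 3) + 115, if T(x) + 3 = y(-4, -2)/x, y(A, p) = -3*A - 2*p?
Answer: -446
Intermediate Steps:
T(x) = -3 + 16/x (T(x) = -3 + (-3*(-4) - 2*(-2))/x = -3 + (12 + 4)/x = -3 + 16/x)
T(-6)*(-(-12)*(4 + 4) + 3) + 115 = (-3 + 16/(-6))*(-(-12)*(4 + 4) + 3) + 115 = (-3 + 16*(-⅙))*(-(-12)*8 + 3) + 115 = (-3 - 8/3)*(-3*(-32) + 3) + 115 = -17*(96 + 3)/3 + 115 = -17/3*99 + 115 = -561 + 115 = -446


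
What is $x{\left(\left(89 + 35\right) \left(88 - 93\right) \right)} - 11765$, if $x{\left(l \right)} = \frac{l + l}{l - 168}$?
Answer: $- \frac{2317395}{197} \approx -11763.0$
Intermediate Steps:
$x{\left(l \right)} = \frac{2 l}{-168 + l}$
$x{\left(\left(89 + 35\right) \left(88 - 93\right) \right)} - 11765 = \frac{2 \left(89 + 35\right) \left(88 - 93\right)}{-168 + \left(89 + 35\right) \left(88 - 93\right)} - 11765 = \frac{2 \cdot 124 \left(-5\right)}{-168 + 124 \left(-5\right)} - 11765 = 2 \left(-620\right) \frac{1}{-168 - 620} - 11765 = 2 \left(-620\right) \frac{1}{-788} - 11765 = 2 \left(-620\right) \left(- \frac{1}{788}\right) - 11765 = \frac{310}{197} - 11765 = - \frac{2317395}{197}$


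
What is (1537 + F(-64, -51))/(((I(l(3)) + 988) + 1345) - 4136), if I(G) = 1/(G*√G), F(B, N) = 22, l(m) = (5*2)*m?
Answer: -75893679000/87771842999 - 46770*√30/87771842999 ≈ -0.86467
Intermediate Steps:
l(m) = 10*m
I(G) = G^(-3/2) (I(G) = 1/(G^(3/2)) = G^(-3/2))
(1537 + F(-64, -51))/(((I(l(3)) + 988) + 1345) - 4136) = (1537 + 22)/((((10*3)^(-3/2) + 988) + 1345) - 4136) = 1559/(((30^(-3/2) + 988) + 1345) - 4136) = 1559/(((√30/900 + 988) + 1345) - 4136) = 1559/(((988 + √30/900) + 1345) - 4136) = 1559/((2333 + √30/900) - 4136) = 1559/(-1803 + √30/900)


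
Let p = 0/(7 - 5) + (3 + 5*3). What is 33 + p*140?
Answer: 2553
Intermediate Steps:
p = 18 (p = 0/2 + (3 + 15) = (½)*0 + 18 = 0 + 18 = 18)
33 + p*140 = 33 + 18*140 = 33 + 2520 = 2553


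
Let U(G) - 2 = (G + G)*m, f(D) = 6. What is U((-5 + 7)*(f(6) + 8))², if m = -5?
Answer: 77284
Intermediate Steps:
U(G) = 2 - 10*G (U(G) = 2 + (G + G)*(-5) = 2 + (2*G)*(-5) = 2 - 10*G)
U((-5 + 7)*(f(6) + 8))² = (2 - 10*(-5 + 7)*(6 + 8))² = (2 - 20*14)² = (2 - 10*28)² = (2 - 280)² = (-278)² = 77284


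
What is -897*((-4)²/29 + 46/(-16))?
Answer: 483483/232 ≈ 2084.0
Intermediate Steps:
-897*((-4)²/29 + 46/(-16)) = -897*(16*(1/29) + 46*(-1/16)) = -897*(16/29 - 23/8) = -897*(-539/232) = 483483/232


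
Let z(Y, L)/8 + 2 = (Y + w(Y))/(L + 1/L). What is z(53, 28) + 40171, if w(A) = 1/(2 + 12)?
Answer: 31533563/785 ≈ 40170.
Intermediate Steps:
w(A) = 1/14
z(Y, L) = -16 + 8*(1/14 + Y)/(L + 1/L) (z(Y, L) = -16 + 8*((Y + 1/14)/(L + 1/L)) = -16 + 8*((1/14 + Y)/(L + 1/L)) = -16 + 8*(1/14 + Y)/(L + 1/L))
z(53, 28) + 40171 = 4*(-28 + 28 - 28*28² + 14*28*53)/(7*(1 + 28²)) + 40171 = 4*(-28 + 28 - 28*784 + 20776)/(7*(1 + 784)) + 40171 = (4/7)*(-28 + 28 - 21952 + 20776)/785 + 40171 = (4/7)*(1/785)*(-1176) + 40171 = -672/785 + 40171 = 31533563/785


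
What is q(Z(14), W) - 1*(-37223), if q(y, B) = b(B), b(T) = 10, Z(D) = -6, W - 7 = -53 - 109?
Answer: 37233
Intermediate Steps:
W = -155 (W = 7 + (-53 - 109) = 7 - 162 = -155)
q(y, B) = 10
q(Z(14), W) - 1*(-37223) = 10 - 1*(-37223) = 10 + 37223 = 37233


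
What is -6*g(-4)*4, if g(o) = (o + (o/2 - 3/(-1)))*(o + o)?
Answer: -576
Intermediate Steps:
g(o) = 2*o*(3 + 3*o/2) (g(o) = (o + (o*(½) - 3*(-1)))*(2*o) = (o + (o/2 + 3))*(2*o) = (o + (3 + o/2))*(2*o) = (3 + 3*o/2)*(2*o) = 2*o*(3 + 3*o/2))
-6*g(-4)*4 = -18*(-4)*(2 - 4)*4 = -18*(-4)*(-2)*4 = -6*24*4 = -144*4 = -576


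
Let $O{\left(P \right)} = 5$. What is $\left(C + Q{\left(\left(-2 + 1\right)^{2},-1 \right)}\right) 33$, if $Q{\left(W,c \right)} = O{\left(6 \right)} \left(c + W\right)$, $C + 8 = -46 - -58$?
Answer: $132$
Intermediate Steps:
$C = 4$ ($C = -8 - -12 = -8 + \left(-46 + 58\right) = -8 + 12 = 4$)
$Q{\left(W,c \right)} = 5 W + 5 c$ ($Q{\left(W,c \right)} = 5 \left(c + W\right) = 5 \left(W + c\right) = 5 W + 5 c$)
$\left(C + Q{\left(\left(-2 + 1\right)^{2},-1 \right)}\right) 33 = \left(4 + \left(5 \left(-2 + 1\right)^{2} + 5 \left(-1\right)\right)\right) 33 = \left(4 - \left(5 - 5 \left(-1\right)^{2}\right)\right) 33 = \left(4 + \left(5 \cdot 1 - 5\right)\right) 33 = \left(4 + \left(5 - 5\right)\right) 33 = \left(4 + 0\right) 33 = 4 \cdot 33 = 132$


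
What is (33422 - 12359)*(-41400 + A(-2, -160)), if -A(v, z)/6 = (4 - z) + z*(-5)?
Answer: -993836592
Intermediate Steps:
A(v, z) = -24 + 36*z (A(v, z) = -6*((4 - z) + z*(-5)) = -6*((4 - z) - 5*z) = -6*(4 - 6*z) = -24 + 36*z)
(33422 - 12359)*(-41400 + A(-2, -160)) = (33422 - 12359)*(-41400 + (-24 + 36*(-160))) = 21063*(-41400 + (-24 - 5760)) = 21063*(-41400 - 5784) = 21063*(-47184) = -993836592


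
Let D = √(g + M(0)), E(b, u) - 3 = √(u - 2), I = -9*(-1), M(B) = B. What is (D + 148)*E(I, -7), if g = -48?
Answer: 12*(1 + I)*(37 + I*√3) ≈ 423.22 + 464.78*I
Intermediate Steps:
I = 9 (I = -3*(-3) = 9)
E(b, u) = 3 + √(-2 + u) (E(b, u) = 3 + √(u - 2) = 3 + √(-2 + u))
D = 4*I*√3 (D = √(-48 + 0) = √(-48) = 4*I*√3 ≈ 6.9282*I)
(D + 148)*E(I, -7) = (4*I*√3 + 148)*(3 + √(-2 - 7)) = (148 + 4*I*√3)*(3 + √(-9)) = (148 + 4*I*√3)*(3 + 3*I) = (3 + 3*I)*(148 + 4*I*√3)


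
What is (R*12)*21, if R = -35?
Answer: -8820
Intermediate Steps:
(R*12)*21 = -35*12*21 = -420*21 = -8820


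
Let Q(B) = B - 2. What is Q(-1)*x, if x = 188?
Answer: -564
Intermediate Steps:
Q(B) = -2 + B
Q(-1)*x = (-2 - 1)*188 = -3*188 = -564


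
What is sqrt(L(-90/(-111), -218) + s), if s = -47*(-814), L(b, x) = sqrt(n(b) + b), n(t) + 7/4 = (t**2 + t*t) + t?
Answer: sqrt(209500808 + 74*sqrt(6497))/74 ≈ 195.60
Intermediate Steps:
n(t) = -7/4 + t + 2*t**2 (n(t) = -7/4 + ((t**2 + t*t) + t) = -7/4 + ((t**2 + t**2) + t) = -7/4 + (2*t**2 + t) = -7/4 + (t + 2*t**2) = -7/4 + t + 2*t**2)
L(b, x) = sqrt(-7/4 + 2*b + 2*b**2) (L(b, x) = sqrt((-7/4 + b + 2*b**2) + b) = sqrt(-7/4 + 2*b + 2*b**2))
s = 38258
sqrt(L(-90/(-111), -218) + s) = sqrt(sqrt(-7 + 8*(-90/(-111)) + 8*(-90/(-111))**2)/2 + 38258) = sqrt(sqrt(-7 + 8*(-90*(-1/111)) + 8*(-90*(-1/111))**2)/2 + 38258) = sqrt(sqrt(-7 + 8*(30/37) + 8*(30/37)**2)/2 + 38258) = sqrt(sqrt(-7 + 240/37 + 8*(900/1369))/2 + 38258) = sqrt(sqrt(-7 + 240/37 + 7200/1369)/2 + 38258) = sqrt(sqrt(6497/1369)/2 + 38258) = sqrt((sqrt(6497)/37)/2 + 38258) = sqrt(sqrt(6497)/74 + 38258) = sqrt(38258 + sqrt(6497)/74)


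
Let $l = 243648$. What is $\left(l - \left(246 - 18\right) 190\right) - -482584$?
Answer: $682912$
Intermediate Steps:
$\left(l - \left(246 - 18\right) 190\right) - -482584 = \left(243648 - \left(246 - 18\right) 190\right) - -482584 = \left(243648 - 228 \cdot 190\right) + 482584 = \left(243648 - 43320\right) + 482584 = 200328 + 482584 = 682912$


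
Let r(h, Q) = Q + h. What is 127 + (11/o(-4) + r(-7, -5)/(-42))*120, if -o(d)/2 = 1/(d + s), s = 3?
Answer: 5749/7 ≈ 821.29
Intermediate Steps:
o(d) = -2/(3 + d) (o(d) = -2/(d + 3) = -2/(3 + d))
127 + (11/o(-4) + r(-7, -5)/(-42))*120 = 127 + (11/((-2/(3 - 4))) + (-5 - 7)/(-42))*120 = 127 + (11/((-2/(-1))) - 12*(-1/42))*120 = 127 + (11/((-2*(-1))) + 2/7)*120 = 127 + (11/2 + 2/7)*120 = 127 + (81/14)*120 = 127 + 4860/7 = 5749/7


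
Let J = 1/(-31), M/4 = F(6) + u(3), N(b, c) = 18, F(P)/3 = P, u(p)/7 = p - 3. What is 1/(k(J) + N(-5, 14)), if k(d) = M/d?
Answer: -1/2214 ≈ -0.00045167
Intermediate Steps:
u(p) = -21 + 7*p (u(p) = 7*(p - 3) = 7*(-3 + p) = -21 + 7*p)
F(P) = 3*P
M = 72 (M = 4*(3*6 + (-21 + 7*3)) = 4*(18 + (-21 + 21)) = 4*(18 + 0) = 4*18 = 72)
J = -1/31 ≈ -0.032258
k(d) = 72/d
1/(k(J) + N(-5, 14)) = 1/(72/(-1/31) + 18) = 1/(72*(-31) + 18) = 1/(-2232 + 18) = 1/(-2214) = -1/2214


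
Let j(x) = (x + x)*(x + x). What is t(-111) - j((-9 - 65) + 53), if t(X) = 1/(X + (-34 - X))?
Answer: -59977/34 ≈ -1764.0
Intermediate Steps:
t(X) = -1/34 (t(X) = 1/(-34) = -1/34)
j(x) = 4*x² (j(x) = (2*x)*(2*x) = 4*x²)
t(-111) - j((-9 - 65) + 53) = -1/34 - 4*((-9 - 65) + 53)² = -1/34 - 4*(-74 + 53)² = -1/34 - 4*(-21)² = -1/34 - 4*441 = -1/34 - 1*1764 = -1/34 - 1764 = -59977/34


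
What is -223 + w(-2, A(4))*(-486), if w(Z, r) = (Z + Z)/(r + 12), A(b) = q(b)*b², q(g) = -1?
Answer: -709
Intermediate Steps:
A(b) = -b²
w(Z, r) = 2*Z/(12 + r) (w(Z, r) = (2*Z)/(12 + r) = 2*Z/(12 + r))
-223 + w(-2, A(4))*(-486) = -223 + (2*(-2)/(12 - 1*4²))*(-486) = -223 + (2*(-2)/(12 - 1*16))*(-486) = -223 + (2*(-2)/(12 - 16))*(-486) = -223 + (2*(-2)/(-4))*(-486) = -223 + (2*(-2)*(-¼))*(-486) = -223 + 1*(-486) = -223 - 486 = -709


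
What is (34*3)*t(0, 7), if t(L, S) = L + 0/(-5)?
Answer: 0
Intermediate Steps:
t(L, S) = L (t(L, S) = L - ⅕*0 = L + 0 = L)
(34*3)*t(0, 7) = (34*3)*0 = 102*0 = 0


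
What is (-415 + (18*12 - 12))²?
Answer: 44521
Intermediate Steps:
(-415 + (18*12 - 12))² = (-415 + (216 - 12))² = (-415 + 204)² = (-211)² = 44521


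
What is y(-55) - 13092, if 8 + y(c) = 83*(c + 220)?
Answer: 595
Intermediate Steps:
y(c) = 18252 + 83*c (y(c) = -8 + 83*(c + 220) = -8 + 83*(220 + c) = -8 + (18260 + 83*c) = 18252 + 83*c)
y(-55) - 13092 = (18252 + 83*(-55)) - 13092 = (18252 - 4565) - 13092 = 13687 - 13092 = 595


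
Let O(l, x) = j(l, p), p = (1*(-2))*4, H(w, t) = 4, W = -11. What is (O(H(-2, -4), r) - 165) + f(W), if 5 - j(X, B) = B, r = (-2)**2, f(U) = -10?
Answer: -162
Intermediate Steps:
r = 4
p = -8 (p = -2*4 = -8)
j(X, B) = 5 - B
O(l, x) = 13 (O(l, x) = 5 - 1*(-8) = 5 + 8 = 13)
(O(H(-2, -4), r) - 165) + f(W) = (13 - 165) - 10 = -152 - 10 = -162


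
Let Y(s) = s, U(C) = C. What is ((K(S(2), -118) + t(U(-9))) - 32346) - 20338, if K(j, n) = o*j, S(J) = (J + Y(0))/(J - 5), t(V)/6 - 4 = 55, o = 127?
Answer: -157244/3 ≈ -52415.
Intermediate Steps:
t(V) = 354 (t(V) = 24 + 6*55 = 24 + 330 = 354)
S(J) = J/(-5 + J) (S(J) = (J + 0)/(J - 5) = J/(-5 + J))
K(j, n) = 127*j
((K(S(2), -118) + t(U(-9))) - 32346) - 20338 = ((127*(2/(-5 + 2)) + 354) - 32346) - 20338 = ((127*(2/(-3)) + 354) - 32346) - 20338 = ((127*(2*(-⅓)) + 354) - 32346) - 20338 = ((127*(-⅔) + 354) - 32346) - 20338 = ((-254/3 + 354) - 32346) - 20338 = (808/3 - 32346) - 20338 = -96230/3 - 20338 = -157244/3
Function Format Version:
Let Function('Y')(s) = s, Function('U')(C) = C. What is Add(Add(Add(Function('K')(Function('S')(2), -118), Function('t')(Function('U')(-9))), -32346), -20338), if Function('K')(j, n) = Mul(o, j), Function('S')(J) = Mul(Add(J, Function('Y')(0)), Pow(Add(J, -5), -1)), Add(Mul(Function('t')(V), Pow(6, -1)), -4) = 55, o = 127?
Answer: Rational(-157244, 3) ≈ -52415.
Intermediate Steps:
Function('t')(V) = 354 (Function('t')(V) = Add(24, Mul(6, 55)) = Add(24, 330) = 354)
Function('S')(J) = Mul(J, Pow(Add(-5, J), -1)) (Function('S')(J) = Mul(Add(J, 0), Pow(Add(J, -5), -1)) = Mul(J, Pow(Add(-5, J), -1)))
Function('K')(j, n) = Mul(127, j)
Add(Add(Add(Function('K')(Function('S')(2), -118), Function('t')(Function('U')(-9))), -32346), -20338) = Add(Add(Add(Mul(127, Mul(2, Pow(Add(-5, 2), -1))), 354), -32346), -20338) = Add(Add(Add(Mul(127, Mul(2, Pow(-3, -1))), 354), -32346), -20338) = Add(Add(Add(Mul(127, Mul(2, Rational(-1, 3))), 354), -32346), -20338) = Add(Add(Add(Mul(127, Rational(-2, 3)), 354), -32346), -20338) = Add(Add(Add(Rational(-254, 3), 354), -32346), -20338) = Add(Add(Rational(808, 3), -32346), -20338) = Add(Rational(-96230, 3), -20338) = Rational(-157244, 3)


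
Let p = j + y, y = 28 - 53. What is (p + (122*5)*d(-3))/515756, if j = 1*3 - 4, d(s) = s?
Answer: -464/128939 ≈ -0.0035986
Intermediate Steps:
y = -25
j = -1 (j = 3 - 4 = -1)
p = -26 (p = -1 - 25 = -26)
(p + (122*5)*d(-3))/515756 = (-26 + (122*5)*(-3))/515756 = (-26 + 610*(-3))*(1/515756) = (-26 - 1830)*(1/515756) = -1856*1/515756 = -464/128939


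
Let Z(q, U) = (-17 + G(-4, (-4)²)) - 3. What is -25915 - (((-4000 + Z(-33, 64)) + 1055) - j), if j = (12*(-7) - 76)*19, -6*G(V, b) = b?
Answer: -77962/3 ≈ -25987.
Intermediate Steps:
G(V, b) = -b/6
Z(q, U) = -68/3 (Z(q, U) = (-17 - ⅙*(-4)²) - 3 = (-17 - ⅙*16) - 3 = (-17 - 8/3) - 3 = -59/3 - 3 = -68/3)
j = -3040 (j = (-84 - 76)*19 = -160*19 = -3040)
-25915 - (((-4000 + Z(-33, 64)) + 1055) - j) = -25915 - (((-4000 - 68/3) + 1055) - 1*(-3040)) = -25915 - ((-12068/3 + 1055) + 3040) = -25915 - (-8903/3 + 3040) = -25915 - 1*217/3 = -25915 - 217/3 = -77962/3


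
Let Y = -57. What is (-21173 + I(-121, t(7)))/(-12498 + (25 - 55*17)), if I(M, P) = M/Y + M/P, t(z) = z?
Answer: 8454077/5349792 ≈ 1.5803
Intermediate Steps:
I(M, P) = -M/57 + M/P (I(M, P) = M/(-57) + M/P = M*(-1/57) + M/P = -M/57 + M/P)
(-21173 + I(-121, t(7)))/(-12498 + (25 - 55*17)) = (-21173 + (-1/57*(-121) - 121/7))/(-12498 + (25 - 55*17)) = (-21173 + (121/57 - 121*⅐))/(-12498 + (25 - 935)) = (-21173 + (121/57 - 121/7))/(-12498 - 910) = (-21173 - 6050/399)/(-13408) = -8454077/399*(-1/13408) = 8454077/5349792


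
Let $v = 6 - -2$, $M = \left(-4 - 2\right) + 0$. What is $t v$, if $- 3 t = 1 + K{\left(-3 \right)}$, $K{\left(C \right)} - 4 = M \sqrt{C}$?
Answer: $- \frac{40}{3} + 16 i \sqrt{3} \approx -13.333 + 27.713 i$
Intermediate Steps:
$M = -6$ ($M = -6 + 0 = -6$)
$K{\left(C \right)} = 4 - 6 \sqrt{C}$
$v = 8$ ($v = 6 + 2 = 8$)
$t = - \frac{5}{3} + 2 i \sqrt{3}$ ($t = - \frac{1 + \left(4 - 6 \sqrt{-3}\right)}{3} = - \frac{1 + \left(4 - 6 i \sqrt{3}\right)}{3} = - \frac{5 - 6 i \sqrt{3}}{3} = - \frac{5}{3} + 2 i \sqrt{3} \approx -1.6667 + 3.4641 i$)
$t v = \left(- \frac{5}{3} + 2 i \sqrt{3}\right) 8 = - \frac{40}{3} + 16 i \sqrt{3}$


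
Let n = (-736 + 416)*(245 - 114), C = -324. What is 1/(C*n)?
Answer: 1/13582080 ≈ 7.3626e-8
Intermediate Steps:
n = -41920 (n = -320*131 = -41920)
1/(C*n) = 1/(-324*(-41920)) = 1/13582080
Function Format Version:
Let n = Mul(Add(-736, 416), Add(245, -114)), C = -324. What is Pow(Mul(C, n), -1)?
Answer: Rational(1, 13582080) ≈ 7.3626e-8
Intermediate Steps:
n = -41920 (n = Mul(-320, 131) = -41920)
Pow(Mul(C, n), -1) = Pow(Mul(-324, -41920), -1) = Pow(13582080, -1) = Rational(1, 13582080)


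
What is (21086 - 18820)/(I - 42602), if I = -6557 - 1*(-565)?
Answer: -1133/24297 ≈ -0.046631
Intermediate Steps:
I = -5992 (I = -6557 + 565 = -5992)
(21086 - 18820)/(I - 42602) = (21086 - 18820)/(-5992 - 42602) = 2266/(-48594) = 2266*(-1/48594) = -1133/24297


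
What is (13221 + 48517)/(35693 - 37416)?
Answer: -61738/1723 ≈ -35.832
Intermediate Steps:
(13221 + 48517)/(35693 - 37416) = 61738/(-1723) = 61738*(-1/1723) = -61738/1723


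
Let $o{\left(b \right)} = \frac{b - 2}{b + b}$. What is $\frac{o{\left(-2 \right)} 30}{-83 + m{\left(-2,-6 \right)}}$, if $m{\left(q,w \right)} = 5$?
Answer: $- \frac{5}{13} \approx -0.38462$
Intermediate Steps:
$o{\left(b \right)} = \frac{-2 + b}{2 b}$
$\frac{o{\left(-2 \right)} 30}{-83 + m{\left(-2,-6 \right)}} = \frac{\frac{-2 - 2}{2 \left(-2\right)} 30}{-83 + 5} = \frac{\frac{1}{2} \left(- \frac{1}{2}\right) \left(-4\right) 30}{-78} = 1 \cdot 30 \left(- \frac{1}{78}\right) = 30 \left(- \frac{1}{78}\right) = - \frac{5}{13}$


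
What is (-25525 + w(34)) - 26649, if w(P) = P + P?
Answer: -52106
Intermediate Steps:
w(P) = 2*P
(-25525 + w(34)) - 26649 = (-25525 + 2*34) - 26649 = (-25525 + 68) - 26649 = -25457 - 26649 = -52106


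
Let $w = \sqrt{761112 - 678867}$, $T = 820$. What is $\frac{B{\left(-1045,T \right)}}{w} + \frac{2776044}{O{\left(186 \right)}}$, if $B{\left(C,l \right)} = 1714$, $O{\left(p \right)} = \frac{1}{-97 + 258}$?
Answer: $446943084 + \frac{1714 \sqrt{82245}}{82245} \approx 4.4694 \cdot 10^{8}$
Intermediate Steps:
$O{\left(p \right)} = \frac{1}{161}$
$w = \sqrt{82245} \approx 286.78$
$\frac{B{\left(-1045,T \right)}}{w} + \frac{2776044}{O{\left(186 \right)}} = \frac{1714}{\sqrt{82245}} + 2776044 \frac{1}{\frac{1}{161}} = 1714 \frac{\sqrt{82245}}{82245} + 2776044 \cdot 161 = \frac{1714 \sqrt{82245}}{82245} + 446943084 = 446943084 + \frac{1714 \sqrt{82245}}{82245}$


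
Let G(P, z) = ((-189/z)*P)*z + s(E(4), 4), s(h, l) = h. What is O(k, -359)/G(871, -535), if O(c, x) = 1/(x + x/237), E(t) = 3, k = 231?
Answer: 79/4688373424 ≈ 1.6850e-8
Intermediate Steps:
O(c, x) = 237/(238*x) (O(c, x) = 1/(x + x*(1/237)) = 1/(x + x/237) = 1/(238*x/237) = 237/(238*x))
G(P, z) = 3 - 189*P (G(P, z) = ((-189/z)*P)*z + 3 = (-189*P/z)*z + 3 = -189*P + 3 = 3 - 189*P)
O(k, -359)/G(871, -535) = ((237/238)/(-359))/(3 - 189*871) = ((237/238)*(-1/359))/(3 - 164619) = -237/85442/(-164616) = -237/85442*(-1/164616) = 79/4688373424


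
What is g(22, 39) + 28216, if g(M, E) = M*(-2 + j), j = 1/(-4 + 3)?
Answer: 28150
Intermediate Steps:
j = -1 (j = 1/(-1) = -1)
g(M, E) = -3*M (g(M, E) = M*(-2 - 1) = M*(-3) = -3*M)
g(22, 39) + 28216 = -3*22 + 28216 = -66 + 28216 = 28150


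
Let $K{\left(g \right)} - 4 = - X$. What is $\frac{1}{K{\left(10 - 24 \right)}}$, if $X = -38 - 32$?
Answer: $\frac{1}{74} \approx 0.013514$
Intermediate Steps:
$X = -70$
$K{\left(g \right)} = 74$ ($K{\left(g \right)} = 4 - -70 = 4 + 70 = 74$)
$\frac{1}{K{\left(10 - 24 \right)}} = \frac{1}{74}$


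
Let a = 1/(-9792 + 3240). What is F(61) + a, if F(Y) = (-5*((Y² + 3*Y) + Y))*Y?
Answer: -7923497401/6552 ≈ -1.2093e+6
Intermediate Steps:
F(Y) = Y*(-20*Y - 5*Y²) (F(Y) = (-5*(Y² + 4*Y))*Y = (-20*Y - 5*Y²)*Y = Y*(-20*Y - 5*Y²))
a = -1/6552 (a = 1/(-6552) = -1/6552 ≈ -0.00015263)
F(61) + a = 5*61²*(-4 - 1*61) - 1/6552 = 5*3721*(-4 - 61) - 1/6552 = 5*3721*(-65) - 1/6552 = -1209325 - 1/6552 = -7923497401/6552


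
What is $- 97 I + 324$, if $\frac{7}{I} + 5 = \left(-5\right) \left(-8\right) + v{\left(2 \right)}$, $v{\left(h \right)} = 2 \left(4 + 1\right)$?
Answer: $\frac{13901}{45} \approx 308.91$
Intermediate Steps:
$v{\left(h \right)} = 10$ ($v{\left(h \right)} = 2 \cdot 5 = 10$)
$I = \frac{7}{45}$ ($I = \frac{7}{-5 + \left(\left(-5\right) \left(-8\right) + 10\right)} = \frac{7}{-5 + \left(40 + 10\right)} = \frac{7}{-5 + 50} = \frac{7}{45} \approx 0.15556$)
$- 97 I + 324 = \left(-97\right) \frac{7}{45} + 324 = - \frac{679}{45} + 324 = \frac{13901}{45}$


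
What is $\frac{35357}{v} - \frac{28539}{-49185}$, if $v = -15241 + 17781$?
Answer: $\frac{40256069}{2776220} \approx 14.5$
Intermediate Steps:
$v = 2540$
$\frac{35357}{v} - \frac{28539}{-49185} = \frac{35357}{2540} - \frac{28539}{-49185} = 35357 \cdot \frac{1}{2540} - - \frac{3171}{5465} = \frac{35357}{2540} + \frac{3171}{5465} = \frac{40256069}{2776220}$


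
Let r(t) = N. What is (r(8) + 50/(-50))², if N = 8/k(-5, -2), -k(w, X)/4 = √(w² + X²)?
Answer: 33/29 + 4*√29/29 ≈ 1.8807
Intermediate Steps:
k(w, X) = -4*√(X² + w²) (k(w, X) = -4*√(w² + X²) = -4*√(X² + w²))
N = -2*√29/29 (N = 8/((-4*√((-2)² + (-5)²))) = 8/((-4*√(4 + 25))) = 8/((-4*√29)) = 8*(-√29/116) = -2*√29/29 ≈ -0.37139)
r(t) = -2*√29/29
(r(8) + 50/(-50))² = (-2*√29/29 + 50/(-50))² = (-2*√29/29 + 50*(-1/50))² = (-2*√29/29 - 1)² = (-1 - 2*√29/29)²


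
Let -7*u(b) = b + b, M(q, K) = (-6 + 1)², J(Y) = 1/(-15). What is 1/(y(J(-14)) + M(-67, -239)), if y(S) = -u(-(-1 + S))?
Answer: 105/2657 ≈ 0.039518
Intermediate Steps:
J(Y) = -1/15
M(q, K) = 25 (M(q, K) = (-5)² = 25)
u(b) = -2*b/7 (u(b) = -(b + b)/7 = -2*b/7)
y(S) = 2/7 - 2*S/7 (y(S) = -(-2)*(-(-1 + S))/7 = -(-2)*(1 - S)/7 = -(-2/7 + 2*S/7) = 2/7 - 2*S/7)
1/(y(J(-14)) + M(-67, -239)) = 1/((2/7 - 2/7*(-1/15)) + 25) = 1/((2/7 + 2/105) + 25) = 1/(32/105 + 25) = 1/(2657/105) = 105/2657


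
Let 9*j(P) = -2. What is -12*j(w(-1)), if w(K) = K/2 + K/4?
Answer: 8/3 ≈ 2.6667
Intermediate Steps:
w(K) = 3*K/4 (w(K) = K*(½) + K*(¼) = K/2 + K/4 = 3*K/4)
j(P) = -2/9 (j(P) = (⅑)*(-2) = -2/9)
-12*j(w(-1)) = -12*(-2/9) = 8/3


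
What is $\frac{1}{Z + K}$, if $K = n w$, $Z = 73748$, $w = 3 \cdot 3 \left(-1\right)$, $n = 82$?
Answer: $\frac{1}{73010} \approx 1.3697 \cdot 10^{-5}$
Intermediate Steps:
$w = -9$ ($w = 9 \left(-1\right) = -9$)
$K = -738$ ($K = 82 \left(-9\right) = -738$)
$\frac{1}{Z + K} = \frac{1}{73748 - 738} = \frac{1}{73010}$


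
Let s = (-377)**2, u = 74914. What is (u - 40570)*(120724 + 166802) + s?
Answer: 9874935073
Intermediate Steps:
s = 142129
(u - 40570)*(120724 + 166802) + s = (74914 - 40570)*(120724 + 166802) + 142129 = 34344*287526 + 142129 = 9874792944 + 142129 = 9874935073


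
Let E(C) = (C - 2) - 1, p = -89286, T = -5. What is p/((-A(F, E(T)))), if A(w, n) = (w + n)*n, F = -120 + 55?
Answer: 44643/292 ≈ 152.89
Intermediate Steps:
F = -65
E(C) = -3 + C (E(C) = (-2 + C) - 1 = -3 + C)
A(w, n) = n*(n + w) (A(w, n) = (n + w)*n = n*(n + w))
p/((-A(F, E(T)))) = -89286*(-1/((-3 - 5)*((-3 - 5) - 65))) = -89286*1/(8*(-8 - 65)) = -89286/((-(-8)*(-73))) = -89286/((-1*584)) = -89286/(-584) = -89286*(-1/584) = 44643/292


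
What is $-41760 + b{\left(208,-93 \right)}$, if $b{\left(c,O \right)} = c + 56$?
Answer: $-41496$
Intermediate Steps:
$b{\left(c,O \right)} = 56 + c$
$-41760 + b{\left(208,-93 \right)} = -41760 + \left(56 + 208\right) = -41760 + 264 = -41496$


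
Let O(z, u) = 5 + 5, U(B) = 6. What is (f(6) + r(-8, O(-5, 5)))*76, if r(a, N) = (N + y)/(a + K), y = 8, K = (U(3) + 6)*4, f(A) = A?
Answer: 2451/5 ≈ 490.20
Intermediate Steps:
O(z, u) = 10
K = 48 (K = (6 + 6)*4 = 12*4 = 48)
r(a, N) = (8 + N)/(48 + a) (r(a, N) = (N + 8)/(a + 48) = (8 + N)/(48 + a))
(f(6) + r(-8, O(-5, 5)))*76 = (6 + (8 + 10)/(48 - 8))*76 = (6 + 18/40)*76 = (6 + (1/40)*18)*76 = (6 + 9/20)*76 = (129/20)*76 = 2451/5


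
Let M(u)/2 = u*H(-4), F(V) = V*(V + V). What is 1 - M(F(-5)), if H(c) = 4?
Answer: -399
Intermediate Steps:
F(V) = 2*V**2 (F(V) = V*(2*V) = 2*V**2)
M(u) = 8*u (M(u) = 2*(u*4) = 2*(4*u) = 8*u)
1 - M(F(-5)) = 1 - 8*2*(-5)**2 = 1 - 8*2*25 = 1 - 8*50 = 1 - 1*400 = 1 - 400 = -399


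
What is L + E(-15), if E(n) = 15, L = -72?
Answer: -57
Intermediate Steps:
L + E(-15) = -72 + 15 = -57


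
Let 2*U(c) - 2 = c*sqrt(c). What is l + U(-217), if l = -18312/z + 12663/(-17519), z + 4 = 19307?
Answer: -227072560/338169257 - 217*I*sqrt(217)/2 ≈ -0.67148 - 1598.3*I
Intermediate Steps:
z = 19303 (z = -4 + 19307 = 19303)
U(c) = 1 + c**(3/2)/2 (U(c) = 1 + (c*sqrt(c))/2 = 1 + c**(3/2)/2)
l = -565241817/338169257 (l = -18312/19303 + 12663/(-17519) = -18312*1/19303 + 12663*(-1/17519) = -18312/19303 - 12663/17519 = -565241817/338169257 ≈ -1.6715)
l + U(-217) = -565241817/338169257 + (1 + (-217)**(3/2)/2) = -565241817/338169257 + (1 + (-217*I*sqrt(217))/2) = -565241817/338169257 + (1 - 217*I*sqrt(217)/2) = -227072560/338169257 - 217*I*sqrt(217)/2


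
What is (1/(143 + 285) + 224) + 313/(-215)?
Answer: 20478731/92020 ≈ 222.55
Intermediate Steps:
(1/(143 + 285) + 224) + 313/(-215) = (1/428 + 224) + 313*(-1/215) = (1/428 + 224) - 313/215 = 95873/428 - 313/215 = 20478731/92020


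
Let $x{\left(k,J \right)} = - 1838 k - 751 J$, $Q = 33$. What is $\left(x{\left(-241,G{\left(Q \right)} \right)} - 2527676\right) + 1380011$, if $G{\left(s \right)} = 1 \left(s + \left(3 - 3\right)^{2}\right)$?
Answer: $-729490$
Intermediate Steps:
$G{\left(s \right)} = s$ ($G{\left(s \right)} = 1 \left(s + 0^{2}\right) = 1 \left(s + 0\right) = 1 s = s$)
$\left(x{\left(-241,G{\left(Q \right)} \right)} - 2527676\right) + 1380011 = \left(\left(\left(-1838\right) \left(-241\right) - 24783\right) - 2527676\right) + 1380011 = \left(\left(442958 - 24783\right) - 2527676\right) + 1380011 = \left(418175 - 2527676\right) + 1380011 = -2109501 + 1380011 = -729490$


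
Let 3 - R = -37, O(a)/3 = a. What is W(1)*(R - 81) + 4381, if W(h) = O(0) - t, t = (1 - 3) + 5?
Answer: 4504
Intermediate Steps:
t = 3 (t = -2 + 5 = 3)
O(a) = 3*a
R = 40 (R = 3 - 1*(-37) = 3 + 37 = 40)
W(h) = -3 (W(h) = 3*0 - 1*3 = 0 - 3 = -3)
W(1)*(R - 81) + 4381 = -3*(40 - 81) + 4381 = -3*(-41) + 4381 = 123 + 4381 = 4504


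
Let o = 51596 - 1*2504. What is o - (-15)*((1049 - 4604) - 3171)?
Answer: -51798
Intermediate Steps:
o = 49092 (o = 51596 - 2504 = 49092)
o - (-15)*((1049 - 4604) - 3171) = 49092 - (-15)*((1049 - 4604) - 3171) = 49092 - (-15)*(-3555 - 3171) = 49092 - (-15)*(-6726) = 49092 - 1*100890 = 49092 - 100890 = -51798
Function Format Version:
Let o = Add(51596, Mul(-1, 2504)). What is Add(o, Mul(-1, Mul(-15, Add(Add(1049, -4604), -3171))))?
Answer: -51798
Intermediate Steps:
o = 49092 (o = Add(51596, -2504) = 49092)
Add(o, Mul(-1, Mul(-15, Add(Add(1049, -4604), -3171)))) = Add(49092, Mul(-1, Mul(-15, Add(Add(1049, -4604), -3171)))) = Add(49092, Mul(-1, Mul(-15, Add(-3555, -3171)))) = Add(49092, Mul(-1, Mul(-15, -6726))) = Add(49092, Mul(-1, 100890)) = Add(49092, -100890) = -51798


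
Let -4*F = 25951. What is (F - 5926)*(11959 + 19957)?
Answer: -396197245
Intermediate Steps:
F = -25951/4 (F = -¼*25951 = -25951/4 ≈ -6487.8)
(F - 5926)*(11959 + 19957) = (-25951/4 - 5926)*(11959 + 19957) = -49655/4*31916 = -396197245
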